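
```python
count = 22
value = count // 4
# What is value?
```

Trace (tracking value):
count = 22  # -> count = 22
value = count // 4  # -> value = 5

Answer: 5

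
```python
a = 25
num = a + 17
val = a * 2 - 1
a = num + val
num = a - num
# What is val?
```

Trace (tracking val):
a = 25  # -> a = 25
num = a + 17  # -> num = 42
val = a * 2 - 1  # -> val = 49
a = num + val  # -> a = 91
num = a - num  # -> num = 49

Answer: 49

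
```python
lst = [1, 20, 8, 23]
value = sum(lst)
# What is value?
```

Trace (tracking value):
lst = [1, 20, 8, 23]  # -> lst = [1, 20, 8, 23]
value = sum(lst)  # -> value = 52

Answer: 52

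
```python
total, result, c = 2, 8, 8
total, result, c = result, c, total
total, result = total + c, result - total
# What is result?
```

Answer: 0

Derivation:
Trace (tracking result):
total, result, c = (2, 8, 8)  # -> total = 2, result = 8, c = 8
total, result, c = (result, c, total)  # -> total = 8, result = 8, c = 2
total, result = (total + c, result - total)  # -> total = 10, result = 0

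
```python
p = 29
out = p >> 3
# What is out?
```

Trace (tracking out):
p = 29  # -> p = 29
out = p >> 3  # -> out = 3

Answer: 3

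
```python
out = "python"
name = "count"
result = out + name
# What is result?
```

Answer: 'pythoncount'

Derivation:
Trace (tracking result):
out = 'python'  # -> out = 'python'
name = 'count'  # -> name = 'count'
result = out + name  # -> result = 'pythoncount'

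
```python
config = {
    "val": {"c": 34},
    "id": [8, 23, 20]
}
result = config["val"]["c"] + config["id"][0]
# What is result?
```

Answer: 42

Derivation:
Trace (tracking result):
config = {'val': {'c': 34}, 'id': [8, 23, 20]}  # -> config = {'val': {'c': 34}, 'id': [8, 23, 20]}
result = config['val']['c'] + config['id'][0]  # -> result = 42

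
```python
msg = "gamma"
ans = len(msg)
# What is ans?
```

Trace (tracking ans):
msg = 'gamma'  # -> msg = 'gamma'
ans = len(msg)  # -> ans = 5

Answer: 5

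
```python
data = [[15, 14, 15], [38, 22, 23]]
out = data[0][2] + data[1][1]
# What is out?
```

Trace (tracking out):
data = [[15, 14, 15], [38, 22, 23]]  # -> data = [[15, 14, 15], [38, 22, 23]]
out = data[0][2] + data[1][1]  # -> out = 37

Answer: 37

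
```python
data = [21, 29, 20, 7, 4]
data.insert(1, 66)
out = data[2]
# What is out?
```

Trace (tracking out):
data = [21, 29, 20, 7, 4]  # -> data = [21, 29, 20, 7, 4]
data.insert(1, 66)  # -> data = [21, 66, 29, 20, 7, 4]
out = data[2]  # -> out = 29

Answer: 29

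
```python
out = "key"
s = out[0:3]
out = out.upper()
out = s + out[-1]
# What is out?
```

Trace (tracking out):
out = 'key'  # -> out = 'key'
s = out[0:3]  # -> s = 'key'
out = out.upper()  # -> out = 'KEY'
out = s + out[-1]  # -> out = 'keyY'

Answer: 'keyY'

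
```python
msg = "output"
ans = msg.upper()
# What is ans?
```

Trace (tracking ans):
msg = 'output'  # -> msg = 'output'
ans = msg.upper()  # -> ans = 'OUTPUT'

Answer: 'OUTPUT'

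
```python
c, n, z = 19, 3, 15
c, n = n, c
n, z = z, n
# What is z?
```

Answer: 19

Derivation:
Trace (tracking z):
c, n, z = (19, 3, 15)  # -> c = 19, n = 3, z = 15
c, n = (n, c)  # -> c = 3, n = 19
n, z = (z, n)  # -> n = 15, z = 19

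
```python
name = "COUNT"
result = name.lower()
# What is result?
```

Trace (tracking result):
name = 'COUNT'  # -> name = 'COUNT'
result = name.lower()  # -> result = 'count'

Answer: 'count'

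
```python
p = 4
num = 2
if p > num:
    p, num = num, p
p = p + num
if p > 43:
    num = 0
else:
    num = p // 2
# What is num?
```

Answer: 3

Derivation:
Trace (tracking num):
p = 4  # -> p = 4
num = 2  # -> num = 2
if p > num:  # condition is True
    p, num = (num, p)  # -> p = 2, num = 4
p = p + num  # -> p = 6
if p > 43:  # condition is False
else:
    num = p // 2  # -> num = 3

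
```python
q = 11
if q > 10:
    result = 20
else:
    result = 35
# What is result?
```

Trace (tracking result):
q = 11  # -> q = 11
if q > 10:  # condition is True
    result = 20  # -> result = 20

Answer: 20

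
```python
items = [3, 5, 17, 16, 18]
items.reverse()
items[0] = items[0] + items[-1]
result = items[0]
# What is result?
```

Answer: 21

Derivation:
Trace (tracking result):
items = [3, 5, 17, 16, 18]  # -> items = [3, 5, 17, 16, 18]
items.reverse()  # -> items = [18, 16, 17, 5, 3]
items[0] = items[0] + items[-1]  # -> items = [21, 16, 17, 5, 3]
result = items[0]  # -> result = 21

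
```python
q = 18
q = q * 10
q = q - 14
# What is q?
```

Trace (tracking q):
q = 18  # -> q = 18
q = q * 10  # -> q = 180
q = q - 14  # -> q = 166

Answer: 166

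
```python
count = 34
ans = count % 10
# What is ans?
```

Answer: 4

Derivation:
Trace (tracking ans):
count = 34  # -> count = 34
ans = count % 10  # -> ans = 4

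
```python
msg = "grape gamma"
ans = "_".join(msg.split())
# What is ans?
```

Trace (tracking ans):
msg = 'grape gamma'  # -> msg = 'grape gamma'
ans = '_'.join(msg.split())  # -> ans = 'grape_gamma'

Answer: 'grape_gamma'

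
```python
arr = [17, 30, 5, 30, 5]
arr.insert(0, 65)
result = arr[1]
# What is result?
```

Answer: 17

Derivation:
Trace (tracking result):
arr = [17, 30, 5, 30, 5]  # -> arr = [17, 30, 5, 30, 5]
arr.insert(0, 65)  # -> arr = [65, 17, 30, 5, 30, 5]
result = arr[1]  # -> result = 17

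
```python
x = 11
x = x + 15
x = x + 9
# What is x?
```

Answer: 35

Derivation:
Trace (tracking x):
x = 11  # -> x = 11
x = x + 15  # -> x = 26
x = x + 9  # -> x = 35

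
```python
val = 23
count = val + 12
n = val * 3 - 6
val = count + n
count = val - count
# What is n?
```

Answer: 63

Derivation:
Trace (tracking n):
val = 23  # -> val = 23
count = val + 12  # -> count = 35
n = val * 3 - 6  # -> n = 63
val = count + n  # -> val = 98
count = val - count  # -> count = 63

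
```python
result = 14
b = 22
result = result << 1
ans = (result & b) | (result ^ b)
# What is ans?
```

Answer: 30

Derivation:
Trace (tracking ans):
result = 14  # -> result = 14
b = 22  # -> b = 22
result = result << 1  # -> result = 28
ans = result & b | result ^ b  # -> ans = 30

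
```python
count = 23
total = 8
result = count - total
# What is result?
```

Trace (tracking result):
count = 23  # -> count = 23
total = 8  # -> total = 8
result = count - total  # -> result = 15

Answer: 15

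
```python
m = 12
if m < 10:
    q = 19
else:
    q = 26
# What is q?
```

Answer: 26

Derivation:
Trace (tracking q):
m = 12  # -> m = 12
if m < 10:  # condition is False
else:
    q = 26  # -> q = 26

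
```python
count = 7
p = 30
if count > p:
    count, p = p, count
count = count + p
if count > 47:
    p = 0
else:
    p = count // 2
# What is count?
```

Trace (tracking count):
count = 7  # -> count = 7
p = 30  # -> p = 30
if count > p:  # condition is False
count = count + p  # -> count = 37
if count > 47:  # condition is False
else:
    p = count // 2  # -> p = 18

Answer: 37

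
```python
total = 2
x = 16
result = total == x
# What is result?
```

Answer: False

Derivation:
Trace (tracking result):
total = 2  # -> total = 2
x = 16  # -> x = 16
result = total == x  # -> result = False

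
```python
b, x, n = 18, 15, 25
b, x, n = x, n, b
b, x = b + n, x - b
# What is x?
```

Answer: 10

Derivation:
Trace (tracking x):
b, x, n = (18, 15, 25)  # -> b = 18, x = 15, n = 25
b, x, n = (x, n, b)  # -> b = 15, x = 25, n = 18
b, x = (b + n, x - b)  # -> b = 33, x = 10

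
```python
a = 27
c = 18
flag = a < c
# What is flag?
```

Trace (tracking flag):
a = 27  # -> a = 27
c = 18  # -> c = 18
flag = a < c  # -> flag = False

Answer: False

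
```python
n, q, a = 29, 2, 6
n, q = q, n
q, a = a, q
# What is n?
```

Trace (tracking n):
n, q, a = (29, 2, 6)  # -> n = 29, q = 2, a = 6
n, q = (q, n)  # -> n = 2, q = 29
q, a = (a, q)  # -> q = 6, a = 29

Answer: 2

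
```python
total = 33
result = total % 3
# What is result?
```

Trace (tracking result):
total = 33  # -> total = 33
result = total % 3  # -> result = 0

Answer: 0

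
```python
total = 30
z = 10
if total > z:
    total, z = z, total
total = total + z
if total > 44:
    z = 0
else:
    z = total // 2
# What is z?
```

Trace (tracking z):
total = 30  # -> total = 30
z = 10  # -> z = 10
if total > z:  # condition is True
    total, z = (z, total)  # -> total = 10, z = 30
total = total + z  # -> total = 40
if total > 44:  # condition is False
else:
    z = total // 2  # -> z = 20

Answer: 20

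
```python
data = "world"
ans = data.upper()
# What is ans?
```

Answer: 'WORLD'

Derivation:
Trace (tracking ans):
data = 'world'  # -> data = 'world'
ans = data.upper()  # -> ans = 'WORLD'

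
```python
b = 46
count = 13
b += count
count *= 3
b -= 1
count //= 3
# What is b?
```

Trace (tracking b):
b = 46  # -> b = 46
count = 13  # -> count = 13
b += count  # -> b = 59
count *= 3  # -> count = 39
b -= 1  # -> b = 58
count //= 3  # -> count = 13

Answer: 58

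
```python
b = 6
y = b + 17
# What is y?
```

Trace (tracking y):
b = 6  # -> b = 6
y = b + 17  # -> y = 23

Answer: 23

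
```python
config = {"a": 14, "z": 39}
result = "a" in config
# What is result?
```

Answer: True

Derivation:
Trace (tracking result):
config = {'a': 14, 'z': 39}  # -> config = {'a': 14, 'z': 39}
result = 'a' in config  # -> result = True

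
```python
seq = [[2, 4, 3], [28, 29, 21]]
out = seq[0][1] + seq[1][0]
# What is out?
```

Trace (tracking out):
seq = [[2, 4, 3], [28, 29, 21]]  # -> seq = [[2, 4, 3], [28, 29, 21]]
out = seq[0][1] + seq[1][0]  # -> out = 32

Answer: 32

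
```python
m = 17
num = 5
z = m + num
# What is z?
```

Answer: 22

Derivation:
Trace (tracking z):
m = 17  # -> m = 17
num = 5  # -> num = 5
z = m + num  # -> z = 22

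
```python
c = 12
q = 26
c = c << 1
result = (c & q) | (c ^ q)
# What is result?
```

Answer: 26

Derivation:
Trace (tracking result):
c = 12  # -> c = 12
q = 26  # -> q = 26
c = c << 1  # -> c = 24
result = c & q | c ^ q  # -> result = 26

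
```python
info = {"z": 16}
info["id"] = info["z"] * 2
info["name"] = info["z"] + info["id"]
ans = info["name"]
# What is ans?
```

Answer: 48

Derivation:
Trace (tracking ans):
info = {'z': 16}  # -> info = {'z': 16}
info['id'] = info['z'] * 2  # -> info = {'z': 16, 'id': 32}
info['name'] = info['z'] + info['id']  # -> info = {'z': 16, 'id': 32, 'name': 48}
ans = info['name']  # -> ans = 48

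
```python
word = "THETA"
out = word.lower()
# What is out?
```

Trace (tracking out):
word = 'THETA'  # -> word = 'THETA'
out = word.lower()  # -> out = 'theta'

Answer: 'theta'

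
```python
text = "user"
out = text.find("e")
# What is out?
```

Trace (tracking out):
text = 'user'  # -> text = 'user'
out = text.find('e')  # -> out = 2

Answer: 2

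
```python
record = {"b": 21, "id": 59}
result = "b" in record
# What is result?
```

Answer: True

Derivation:
Trace (tracking result):
record = {'b': 21, 'id': 59}  # -> record = {'b': 21, 'id': 59}
result = 'b' in record  # -> result = True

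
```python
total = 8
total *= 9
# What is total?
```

Answer: 72

Derivation:
Trace (tracking total):
total = 8  # -> total = 8
total *= 9  # -> total = 72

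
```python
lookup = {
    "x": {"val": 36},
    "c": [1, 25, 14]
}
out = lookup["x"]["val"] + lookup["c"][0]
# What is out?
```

Answer: 37

Derivation:
Trace (tracking out):
lookup = {'x': {'val': 36}, 'c': [1, 25, 14]}  # -> lookup = {'x': {'val': 36}, 'c': [1, 25, 14]}
out = lookup['x']['val'] + lookup['c'][0]  # -> out = 37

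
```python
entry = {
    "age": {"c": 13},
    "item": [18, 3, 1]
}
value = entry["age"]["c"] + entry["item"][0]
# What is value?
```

Answer: 31

Derivation:
Trace (tracking value):
entry = {'age': {'c': 13}, 'item': [18, 3, 1]}  # -> entry = {'age': {'c': 13}, 'item': [18, 3, 1]}
value = entry['age']['c'] + entry['item'][0]  # -> value = 31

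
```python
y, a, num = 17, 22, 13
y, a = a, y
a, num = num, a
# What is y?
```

Answer: 22

Derivation:
Trace (tracking y):
y, a, num = (17, 22, 13)  # -> y = 17, a = 22, num = 13
y, a = (a, y)  # -> y = 22, a = 17
a, num = (num, a)  # -> a = 13, num = 17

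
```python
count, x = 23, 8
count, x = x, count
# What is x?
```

Trace (tracking x):
count, x = (23, 8)  # -> count = 23, x = 8
count, x = (x, count)  # -> count = 8, x = 23

Answer: 23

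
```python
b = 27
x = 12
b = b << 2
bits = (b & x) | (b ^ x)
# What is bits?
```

Answer: 108

Derivation:
Trace (tracking bits):
b = 27  # -> b = 27
x = 12  # -> x = 12
b = b << 2  # -> b = 108
bits = b & x | b ^ x  # -> bits = 108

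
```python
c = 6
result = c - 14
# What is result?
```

Trace (tracking result):
c = 6  # -> c = 6
result = c - 14  # -> result = -8

Answer: -8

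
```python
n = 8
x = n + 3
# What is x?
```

Answer: 11

Derivation:
Trace (tracking x):
n = 8  # -> n = 8
x = n + 3  # -> x = 11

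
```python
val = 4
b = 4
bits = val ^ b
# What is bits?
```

Answer: 0

Derivation:
Trace (tracking bits):
val = 4  # -> val = 4
b = 4  # -> b = 4
bits = val ^ b  # -> bits = 0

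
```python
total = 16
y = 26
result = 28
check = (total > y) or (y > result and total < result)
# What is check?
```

Answer: False

Derivation:
Trace (tracking check):
total = 16  # -> total = 16
y = 26  # -> y = 26
result = 28  # -> result = 28
check = total > y or (y > result and total < result)  # -> check = False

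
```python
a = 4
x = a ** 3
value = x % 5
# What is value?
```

Answer: 4

Derivation:
Trace (tracking value):
a = 4  # -> a = 4
x = a ** 3  # -> x = 64
value = x % 5  # -> value = 4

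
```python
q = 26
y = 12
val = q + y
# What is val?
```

Trace (tracking val):
q = 26  # -> q = 26
y = 12  # -> y = 12
val = q + y  # -> val = 38

Answer: 38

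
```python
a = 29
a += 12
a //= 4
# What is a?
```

Trace (tracking a):
a = 29  # -> a = 29
a += 12  # -> a = 41
a //= 4  # -> a = 10

Answer: 10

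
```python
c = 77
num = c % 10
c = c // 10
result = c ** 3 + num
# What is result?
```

Trace (tracking result):
c = 77  # -> c = 77
num = c % 10  # -> num = 7
c = c // 10  # -> c = 7
result = c ** 3 + num  # -> result = 350

Answer: 350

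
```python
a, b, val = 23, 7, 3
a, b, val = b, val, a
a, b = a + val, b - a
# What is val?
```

Answer: 23

Derivation:
Trace (tracking val):
a, b, val = (23, 7, 3)  # -> a = 23, b = 7, val = 3
a, b, val = (b, val, a)  # -> a = 7, b = 3, val = 23
a, b = (a + val, b - a)  # -> a = 30, b = -4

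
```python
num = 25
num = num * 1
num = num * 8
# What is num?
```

Trace (tracking num):
num = 25  # -> num = 25
num = num * 1  # -> num = 25
num = num * 8  # -> num = 200

Answer: 200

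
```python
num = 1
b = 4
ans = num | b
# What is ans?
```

Answer: 5

Derivation:
Trace (tracking ans):
num = 1  # -> num = 1
b = 4  # -> b = 4
ans = num | b  # -> ans = 5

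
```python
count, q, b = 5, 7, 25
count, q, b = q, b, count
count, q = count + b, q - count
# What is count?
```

Answer: 12

Derivation:
Trace (tracking count):
count, q, b = (5, 7, 25)  # -> count = 5, q = 7, b = 25
count, q, b = (q, b, count)  # -> count = 7, q = 25, b = 5
count, q = (count + b, q - count)  # -> count = 12, q = 18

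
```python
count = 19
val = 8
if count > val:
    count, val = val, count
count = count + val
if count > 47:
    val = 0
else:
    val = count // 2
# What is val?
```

Answer: 13

Derivation:
Trace (tracking val):
count = 19  # -> count = 19
val = 8  # -> val = 8
if count > val:  # condition is True
    count, val = (val, count)  # -> count = 8, val = 19
count = count + val  # -> count = 27
if count > 47:  # condition is False
else:
    val = count // 2  # -> val = 13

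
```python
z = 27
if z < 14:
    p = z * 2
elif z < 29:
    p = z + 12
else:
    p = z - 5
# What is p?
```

Trace (tracking p):
z = 27  # -> z = 27
if z < 14:  # condition is False
elif z < 29:  # condition is True
    p = z + 12  # -> p = 39

Answer: 39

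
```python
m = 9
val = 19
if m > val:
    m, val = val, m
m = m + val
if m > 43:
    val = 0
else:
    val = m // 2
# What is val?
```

Answer: 14

Derivation:
Trace (tracking val):
m = 9  # -> m = 9
val = 19  # -> val = 19
if m > val:  # condition is False
m = m + val  # -> m = 28
if m > 43:  # condition is False
else:
    val = m // 2  # -> val = 14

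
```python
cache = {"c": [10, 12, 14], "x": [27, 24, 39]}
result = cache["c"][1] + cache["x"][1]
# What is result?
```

Answer: 36

Derivation:
Trace (tracking result):
cache = {'c': [10, 12, 14], 'x': [27, 24, 39]}  # -> cache = {'c': [10, 12, 14], 'x': [27, 24, 39]}
result = cache['c'][1] + cache['x'][1]  # -> result = 36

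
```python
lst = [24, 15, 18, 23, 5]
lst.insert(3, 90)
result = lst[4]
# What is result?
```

Trace (tracking result):
lst = [24, 15, 18, 23, 5]  # -> lst = [24, 15, 18, 23, 5]
lst.insert(3, 90)  # -> lst = [24, 15, 18, 90, 23, 5]
result = lst[4]  # -> result = 23

Answer: 23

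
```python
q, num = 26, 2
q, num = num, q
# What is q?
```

Trace (tracking q):
q, num = (26, 2)  # -> q = 26, num = 2
q, num = (num, q)  # -> q = 2, num = 26

Answer: 2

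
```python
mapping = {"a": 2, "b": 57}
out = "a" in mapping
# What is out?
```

Answer: True

Derivation:
Trace (tracking out):
mapping = {'a': 2, 'b': 57}  # -> mapping = {'a': 2, 'b': 57}
out = 'a' in mapping  # -> out = True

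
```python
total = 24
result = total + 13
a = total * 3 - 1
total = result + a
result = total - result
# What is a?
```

Answer: 71

Derivation:
Trace (tracking a):
total = 24  # -> total = 24
result = total + 13  # -> result = 37
a = total * 3 - 1  # -> a = 71
total = result + a  # -> total = 108
result = total - result  # -> result = 71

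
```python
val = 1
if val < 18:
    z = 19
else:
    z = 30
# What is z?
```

Answer: 19

Derivation:
Trace (tracking z):
val = 1  # -> val = 1
if val < 18:  # condition is True
    z = 19  # -> z = 19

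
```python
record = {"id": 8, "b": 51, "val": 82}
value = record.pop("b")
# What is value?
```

Trace (tracking value):
record = {'id': 8, 'b': 51, 'val': 82}  # -> record = {'id': 8, 'b': 51, 'val': 82}
value = record.pop('b')  # -> value = 51

Answer: 51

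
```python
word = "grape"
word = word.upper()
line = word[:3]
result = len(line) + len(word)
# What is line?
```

Answer: 'GRA'

Derivation:
Trace (tracking line):
word = 'grape'  # -> word = 'grape'
word = word.upper()  # -> word = 'GRAPE'
line = word[:3]  # -> line = 'GRA'
result = len(line) + len(word)  # -> result = 8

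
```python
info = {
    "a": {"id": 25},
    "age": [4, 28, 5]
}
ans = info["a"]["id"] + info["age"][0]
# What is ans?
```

Answer: 29

Derivation:
Trace (tracking ans):
info = {'a': {'id': 25}, 'age': [4, 28, 5]}  # -> info = {'a': {'id': 25}, 'age': [4, 28, 5]}
ans = info['a']['id'] + info['age'][0]  # -> ans = 29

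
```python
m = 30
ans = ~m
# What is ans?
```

Answer: -31

Derivation:
Trace (tracking ans):
m = 30  # -> m = 30
ans = ~m  # -> ans = -31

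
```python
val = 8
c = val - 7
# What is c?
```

Answer: 1

Derivation:
Trace (tracking c):
val = 8  # -> val = 8
c = val - 7  # -> c = 1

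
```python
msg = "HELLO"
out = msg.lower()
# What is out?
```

Trace (tracking out):
msg = 'HELLO'  # -> msg = 'HELLO'
out = msg.lower()  # -> out = 'hello'

Answer: 'hello'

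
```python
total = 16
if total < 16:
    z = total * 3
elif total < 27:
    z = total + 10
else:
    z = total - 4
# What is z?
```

Answer: 26

Derivation:
Trace (tracking z):
total = 16  # -> total = 16
if total < 16:  # condition is False
elif total < 27:  # condition is True
    z = total + 10  # -> z = 26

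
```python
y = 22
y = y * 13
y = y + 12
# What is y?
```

Trace (tracking y):
y = 22  # -> y = 22
y = y * 13  # -> y = 286
y = y + 12  # -> y = 298

Answer: 298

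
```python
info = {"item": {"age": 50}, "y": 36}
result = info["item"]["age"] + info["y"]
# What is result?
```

Answer: 86

Derivation:
Trace (tracking result):
info = {'item': {'age': 50}, 'y': 36}  # -> info = {'item': {'age': 50}, 'y': 36}
result = info['item']['age'] + info['y']  # -> result = 86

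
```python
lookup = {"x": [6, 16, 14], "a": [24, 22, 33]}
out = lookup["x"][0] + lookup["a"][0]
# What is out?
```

Trace (tracking out):
lookup = {'x': [6, 16, 14], 'a': [24, 22, 33]}  # -> lookup = {'x': [6, 16, 14], 'a': [24, 22, 33]}
out = lookup['x'][0] + lookup['a'][0]  # -> out = 30

Answer: 30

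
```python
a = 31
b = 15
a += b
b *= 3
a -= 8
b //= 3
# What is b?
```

Trace (tracking b):
a = 31  # -> a = 31
b = 15  # -> b = 15
a += b  # -> a = 46
b *= 3  # -> b = 45
a -= 8  # -> a = 38
b //= 3  # -> b = 15

Answer: 15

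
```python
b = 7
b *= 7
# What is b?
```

Answer: 49

Derivation:
Trace (tracking b):
b = 7  # -> b = 7
b *= 7  # -> b = 49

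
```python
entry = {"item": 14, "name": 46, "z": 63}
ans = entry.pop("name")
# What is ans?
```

Answer: 46

Derivation:
Trace (tracking ans):
entry = {'item': 14, 'name': 46, 'z': 63}  # -> entry = {'item': 14, 'name': 46, 'z': 63}
ans = entry.pop('name')  # -> ans = 46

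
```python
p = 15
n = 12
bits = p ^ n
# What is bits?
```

Trace (tracking bits):
p = 15  # -> p = 15
n = 12  # -> n = 12
bits = p ^ n  # -> bits = 3

Answer: 3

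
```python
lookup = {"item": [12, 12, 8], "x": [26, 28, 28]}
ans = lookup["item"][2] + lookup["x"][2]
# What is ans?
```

Answer: 36

Derivation:
Trace (tracking ans):
lookup = {'item': [12, 12, 8], 'x': [26, 28, 28]}  # -> lookup = {'item': [12, 12, 8], 'x': [26, 28, 28]}
ans = lookup['item'][2] + lookup['x'][2]  # -> ans = 36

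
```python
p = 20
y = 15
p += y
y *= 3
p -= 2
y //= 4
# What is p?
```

Trace (tracking p):
p = 20  # -> p = 20
y = 15  # -> y = 15
p += y  # -> p = 35
y *= 3  # -> y = 45
p -= 2  # -> p = 33
y //= 4  # -> y = 11

Answer: 33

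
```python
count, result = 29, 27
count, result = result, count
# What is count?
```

Trace (tracking count):
count, result = (29, 27)  # -> count = 29, result = 27
count, result = (result, count)  # -> count = 27, result = 29

Answer: 27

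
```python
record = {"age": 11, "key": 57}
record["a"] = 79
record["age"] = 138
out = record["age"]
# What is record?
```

Answer: {'age': 138, 'key': 57, 'a': 79}

Derivation:
Trace (tracking record):
record = {'age': 11, 'key': 57}  # -> record = {'age': 11, 'key': 57}
record['a'] = 79  # -> record = {'age': 11, 'key': 57, 'a': 79}
record['age'] = 138  # -> record = {'age': 138, 'key': 57, 'a': 79}
out = record['age']  # -> out = 138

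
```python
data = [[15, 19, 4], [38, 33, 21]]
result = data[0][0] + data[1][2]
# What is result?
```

Answer: 36

Derivation:
Trace (tracking result):
data = [[15, 19, 4], [38, 33, 21]]  # -> data = [[15, 19, 4], [38, 33, 21]]
result = data[0][0] + data[1][2]  # -> result = 36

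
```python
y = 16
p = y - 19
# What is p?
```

Trace (tracking p):
y = 16  # -> y = 16
p = y - 19  # -> p = -3

Answer: -3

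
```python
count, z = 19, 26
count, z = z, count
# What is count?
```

Trace (tracking count):
count, z = (19, 26)  # -> count = 19, z = 26
count, z = (z, count)  # -> count = 26, z = 19

Answer: 26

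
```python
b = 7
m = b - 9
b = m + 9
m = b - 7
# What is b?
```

Answer: 7

Derivation:
Trace (tracking b):
b = 7  # -> b = 7
m = b - 9  # -> m = -2
b = m + 9  # -> b = 7
m = b - 7  # -> m = 0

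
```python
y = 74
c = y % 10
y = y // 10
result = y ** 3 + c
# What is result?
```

Answer: 347

Derivation:
Trace (tracking result):
y = 74  # -> y = 74
c = y % 10  # -> c = 4
y = y // 10  # -> y = 7
result = y ** 3 + c  # -> result = 347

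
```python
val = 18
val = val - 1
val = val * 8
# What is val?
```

Answer: 136

Derivation:
Trace (tracking val):
val = 18  # -> val = 18
val = val - 1  # -> val = 17
val = val * 8  # -> val = 136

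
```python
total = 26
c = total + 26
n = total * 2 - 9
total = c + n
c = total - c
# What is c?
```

Answer: 43

Derivation:
Trace (tracking c):
total = 26  # -> total = 26
c = total + 26  # -> c = 52
n = total * 2 - 9  # -> n = 43
total = c + n  # -> total = 95
c = total - c  # -> c = 43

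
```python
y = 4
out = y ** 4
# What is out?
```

Answer: 256

Derivation:
Trace (tracking out):
y = 4  # -> y = 4
out = y ** 4  # -> out = 256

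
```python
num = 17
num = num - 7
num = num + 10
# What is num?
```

Answer: 20

Derivation:
Trace (tracking num):
num = 17  # -> num = 17
num = num - 7  # -> num = 10
num = num + 10  # -> num = 20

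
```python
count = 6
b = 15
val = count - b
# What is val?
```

Answer: -9

Derivation:
Trace (tracking val):
count = 6  # -> count = 6
b = 15  # -> b = 15
val = count - b  # -> val = -9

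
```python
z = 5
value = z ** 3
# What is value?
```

Answer: 125

Derivation:
Trace (tracking value):
z = 5  # -> z = 5
value = z ** 3  # -> value = 125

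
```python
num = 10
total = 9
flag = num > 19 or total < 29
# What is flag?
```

Answer: True

Derivation:
Trace (tracking flag):
num = 10  # -> num = 10
total = 9  # -> total = 9
flag = num > 19 or total < 29  # -> flag = True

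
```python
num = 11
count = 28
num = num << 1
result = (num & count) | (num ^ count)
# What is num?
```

Answer: 22

Derivation:
Trace (tracking num):
num = 11  # -> num = 11
count = 28  # -> count = 28
num = num << 1  # -> num = 22
result = num & count | num ^ count  # -> result = 30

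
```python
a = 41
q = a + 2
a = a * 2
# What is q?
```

Trace (tracking q):
a = 41  # -> a = 41
q = a + 2  # -> q = 43
a = a * 2  # -> a = 82

Answer: 43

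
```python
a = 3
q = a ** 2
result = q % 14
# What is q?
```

Answer: 9

Derivation:
Trace (tracking q):
a = 3  # -> a = 3
q = a ** 2  # -> q = 9
result = q % 14  # -> result = 9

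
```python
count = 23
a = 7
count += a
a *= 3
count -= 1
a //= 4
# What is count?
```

Answer: 29

Derivation:
Trace (tracking count):
count = 23  # -> count = 23
a = 7  # -> a = 7
count += a  # -> count = 30
a *= 3  # -> a = 21
count -= 1  # -> count = 29
a //= 4  # -> a = 5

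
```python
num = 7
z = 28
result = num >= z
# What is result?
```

Answer: False

Derivation:
Trace (tracking result):
num = 7  # -> num = 7
z = 28  # -> z = 28
result = num >= z  # -> result = False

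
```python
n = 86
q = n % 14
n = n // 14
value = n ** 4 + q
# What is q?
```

Answer: 2

Derivation:
Trace (tracking q):
n = 86  # -> n = 86
q = n % 14  # -> q = 2
n = n // 14  # -> n = 6
value = n ** 4 + q  # -> value = 1298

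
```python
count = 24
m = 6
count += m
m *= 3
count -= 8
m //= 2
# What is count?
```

Answer: 22

Derivation:
Trace (tracking count):
count = 24  # -> count = 24
m = 6  # -> m = 6
count += m  # -> count = 30
m *= 3  # -> m = 18
count -= 8  # -> count = 22
m //= 2  # -> m = 9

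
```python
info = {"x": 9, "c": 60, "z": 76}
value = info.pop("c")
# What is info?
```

Answer: {'x': 9, 'z': 76}

Derivation:
Trace (tracking info):
info = {'x': 9, 'c': 60, 'z': 76}  # -> info = {'x': 9, 'c': 60, 'z': 76}
value = info.pop('c')  # -> value = 60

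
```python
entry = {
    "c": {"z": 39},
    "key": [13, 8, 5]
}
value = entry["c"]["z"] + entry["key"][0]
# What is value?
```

Trace (tracking value):
entry = {'c': {'z': 39}, 'key': [13, 8, 5]}  # -> entry = {'c': {'z': 39}, 'key': [13, 8, 5]}
value = entry['c']['z'] + entry['key'][0]  # -> value = 52

Answer: 52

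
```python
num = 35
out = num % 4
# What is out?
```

Answer: 3

Derivation:
Trace (tracking out):
num = 35  # -> num = 35
out = num % 4  # -> out = 3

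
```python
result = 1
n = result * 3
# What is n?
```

Answer: 3

Derivation:
Trace (tracking n):
result = 1  # -> result = 1
n = result * 3  # -> n = 3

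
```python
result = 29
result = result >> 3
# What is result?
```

Answer: 3

Derivation:
Trace (tracking result):
result = 29  # -> result = 29
result = result >> 3  # -> result = 3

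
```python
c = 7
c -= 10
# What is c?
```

Trace (tracking c):
c = 7  # -> c = 7
c -= 10  # -> c = -3

Answer: -3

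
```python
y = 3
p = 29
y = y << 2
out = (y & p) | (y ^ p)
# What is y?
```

Trace (tracking y):
y = 3  # -> y = 3
p = 29  # -> p = 29
y = y << 2  # -> y = 12
out = y & p | y ^ p  # -> out = 29

Answer: 12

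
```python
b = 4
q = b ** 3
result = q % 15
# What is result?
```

Answer: 4

Derivation:
Trace (tracking result):
b = 4  # -> b = 4
q = b ** 3  # -> q = 64
result = q % 15  # -> result = 4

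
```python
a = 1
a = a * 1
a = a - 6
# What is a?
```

Answer: -5

Derivation:
Trace (tracking a):
a = 1  # -> a = 1
a = a * 1  # -> a = 1
a = a - 6  # -> a = -5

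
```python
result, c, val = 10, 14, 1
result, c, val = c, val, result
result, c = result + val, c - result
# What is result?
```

Trace (tracking result):
result, c, val = (10, 14, 1)  # -> result = 10, c = 14, val = 1
result, c, val = (c, val, result)  # -> result = 14, c = 1, val = 10
result, c = (result + val, c - result)  # -> result = 24, c = -13

Answer: 24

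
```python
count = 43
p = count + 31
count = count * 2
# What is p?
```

Answer: 74

Derivation:
Trace (tracking p):
count = 43  # -> count = 43
p = count + 31  # -> p = 74
count = count * 2  # -> count = 86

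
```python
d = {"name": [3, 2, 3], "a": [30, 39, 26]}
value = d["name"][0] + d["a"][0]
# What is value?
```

Answer: 33

Derivation:
Trace (tracking value):
d = {'name': [3, 2, 3], 'a': [30, 39, 26]}  # -> d = {'name': [3, 2, 3], 'a': [30, 39, 26]}
value = d['name'][0] + d['a'][0]  # -> value = 33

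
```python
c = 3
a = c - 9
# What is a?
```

Answer: -6

Derivation:
Trace (tracking a):
c = 3  # -> c = 3
a = c - 9  # -> a = -6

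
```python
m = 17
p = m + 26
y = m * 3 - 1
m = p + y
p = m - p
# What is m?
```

Trace (tracking m):
m = 17  # -> m = 17
p = m + 26  # -> p = 43
y = m * 3 - 1  # -> y = 50
m = p + y  # -> m = 93
p = m - p  # -> p = 50

Answer: 93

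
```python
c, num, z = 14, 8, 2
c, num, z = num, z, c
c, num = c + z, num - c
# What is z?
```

Trace (tracking z):
c, num, z = (14, 8, 2)  # -> c = 14, num = 8, z = 2
c, num, z = (num, z, c)  # -> c = 8, num = 2, z = 14
c, num = (c + z, num - c)  # -> c = 22, num = -6

Answer: 14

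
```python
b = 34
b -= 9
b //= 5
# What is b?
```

Answer: 5

Derivation:
Trace (tracking b):
b = 34  # -> b = 34
b -= 9  # -> b = 25
b //= 5  # -> b = 5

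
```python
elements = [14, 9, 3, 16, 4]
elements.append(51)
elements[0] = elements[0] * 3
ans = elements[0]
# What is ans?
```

Answer: 42

Derivation:
Trace (tracking ans):
elements = [14, 9, 3, 16, 4]  # -> elements = [14, 9, 3, 16, 4]
elements.append(51)  # -> elements = [14, 9, 3, 16, 4, 51]
elements[0] = elements[0] * 3  # -> elements = [42, 9, 3, 16, 4, 51]
ans = elements[0]  # -> ans = 42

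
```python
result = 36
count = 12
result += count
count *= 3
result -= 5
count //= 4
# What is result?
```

Trace (tracking result):
result = 36  # -> result = 36
count = 12  # -> count = 12
result += count  # -> result = 48
count *= 3  # -> count = 36
result -= 5  # -> result = 43
count //= 4  # -> count = 9

Answer: 43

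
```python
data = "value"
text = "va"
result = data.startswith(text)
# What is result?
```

Trace (tracking result):
data = 'value'  # -> data = 'value'
text = 'va'  # -> text = 'va'
result = data.startswith(text)  # -> result = True

Answer: True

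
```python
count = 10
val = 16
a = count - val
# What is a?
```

Trace (tracking a):
count = 10  # -> count = 10
val = 16  # -> val = 16
a = count - val  # -> a = -6

Answer: -6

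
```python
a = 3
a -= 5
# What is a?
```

Answer: -2

Derivation:
Trace (tracking a):
a = 3  # -> a = 3
a -= 5  # -> a = -2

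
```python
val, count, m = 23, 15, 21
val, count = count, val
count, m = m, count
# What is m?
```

Trace (tracking m):
val, count, m = (23, 15, 21)  # -> val = 23, count = 15, m = 21
val, count = (count, val)  # -> val = 15, count = 23
count, m = (m, count)  # -> count = 21, m = 23

Answer: 23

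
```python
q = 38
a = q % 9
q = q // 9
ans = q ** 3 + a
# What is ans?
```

Answer: 66

Derivation:
Trace (tracking ans):
q = 38  # -> q = 38
a = q % 9  # -> a = 2
q = q // 9  # -> q = 4
ans = q ** 3 + a  # -> ans = 66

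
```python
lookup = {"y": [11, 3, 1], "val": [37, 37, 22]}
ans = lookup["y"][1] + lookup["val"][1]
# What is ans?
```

Answer: 40

Derivation:
Trace (tracking ans):
lookup = {'y': [11, 3, 1], 'val': [37, 37, 22]}  # -> lookup = {'y': [11, 3, 1], 'val': [37, 37, 22]}
ans = lookup['y'][1] + lookup['val'][1]  # -> ans = 40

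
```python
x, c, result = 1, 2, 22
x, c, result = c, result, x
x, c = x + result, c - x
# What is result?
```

Answer: 1

Derivation:
Trace (tracking result):
x, c, result = (1, 2, 22)  # -> x = 1, c = 2, result = 22
x, c, result = (c, result, x)  # -> x = 2, c = 22, result = 1
x, c = (x + result, c - x)  # -> x = 3, c = 20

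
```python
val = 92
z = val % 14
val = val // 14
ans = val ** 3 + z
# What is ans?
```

Trace (tracking ans):
val = 92  # -> val = 92
z = val % 14  # -> z = 8
val = val // 14  # -> val = 6
ans = val ** 3 + z  # -> ans = 224

Answer: 224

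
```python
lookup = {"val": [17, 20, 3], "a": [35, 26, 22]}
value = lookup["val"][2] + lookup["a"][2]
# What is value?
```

Trace (tracking value):
lookup = {'val': [17, 20, 3], 'a': [35, 26, 22]}  # -> lookup = {'val': [17, 20, 3], 'a': [35, 26, 22]}
value = lookup['val'][2] + lookup['a'][2]  # -> value = 25

Answer: 25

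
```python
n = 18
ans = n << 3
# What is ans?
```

Answer: 144

Derivation:
Trace (tracking ans):
n = 18  # -> n = 18
ans = n << 3  # -> ans = 144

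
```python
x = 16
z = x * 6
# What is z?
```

Trace (tracking z):
x = 16  # -> x = 16
z = x * 6  # -> z = 96

Answer: 96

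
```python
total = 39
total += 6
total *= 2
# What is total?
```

Trace (tracking total):
total = 39  # -> total = 39
total += 6  # -> total = 45
total *= 2  # -> total = 90

Answer: 90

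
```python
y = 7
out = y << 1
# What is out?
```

Answer: 14

Derivation:
Trace (tracking out):
y = 7  # -> y = 7
out = y << 1  # -> out = 14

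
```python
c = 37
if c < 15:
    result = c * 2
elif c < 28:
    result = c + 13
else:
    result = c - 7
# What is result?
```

Answer: 30

Derivation:
Trace (tracking result):
c = 37  # -> c = 37
if c < 15:  # condition is False
elif c < 28:  # condition is False
else:
    result = c - 7  # -> result = 30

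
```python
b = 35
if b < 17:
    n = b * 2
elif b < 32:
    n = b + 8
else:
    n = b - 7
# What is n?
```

Trace (tracking n):
b = 35  # -> b = 35
if b < 17:  # condition is False
elif b < 32:  # condition is False
else:
    n = b - 7  # -> n = 28

Answer: 28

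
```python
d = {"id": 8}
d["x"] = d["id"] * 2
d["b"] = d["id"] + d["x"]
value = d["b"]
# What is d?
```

Trace (tracking d):
d = {'id': 8}  # -> d = {'id': 8}
d['x'] = d['id'] * 2  # -> d = {'id': 8, 'x': 16}
d['b'] = d['id'] + d['x']  # -> d = {'id': 8, 'x': 16, 'b': 24}
value = d['b']  # -> value = 24

Answer: {'id': 8, 'x': 16, 'b': 24}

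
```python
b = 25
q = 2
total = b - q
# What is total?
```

Answer: 23

Derivation:
Trace (tracking total):
b = 25  # -> b = 25
q = 2  # -> q = 2
total = b - q  # -> total = 23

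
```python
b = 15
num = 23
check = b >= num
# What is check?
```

Answer: False

Derivation:
Trace (tracking check):
b = 15  # -> b = 15
num = 23  # -> num = 23
check = b >= num  # -> check = False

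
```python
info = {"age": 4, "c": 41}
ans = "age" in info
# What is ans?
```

Answer: True

Derivation:
Trace (tracking ans):
info = {'age': 4, 'c': 41}  # -> info = {'age': 4, 'c': 41}
ans = 'age' in info  # -> ans = True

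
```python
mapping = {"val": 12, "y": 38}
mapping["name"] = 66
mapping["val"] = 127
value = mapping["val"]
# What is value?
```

Answer: 127

Derivation:
Trace (tracking value):
mapping = {'val': 12, 'y': 38}  # -> mapping = {'val': 12, 'y': 38}
mapping['name'] = 66  # -> mapping = {'val': 12, 'y': 38, 'name': 66}
mapping['val'] = 127  # -> mapping = {'val': 127, 'y': 38, 'name': 66}
value = mapping['val']  # -> value = 127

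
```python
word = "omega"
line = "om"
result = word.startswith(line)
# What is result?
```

Trace (tracking result):
word = 'omega'  # -> word = 'omega'
line = 'om'  # -> line = 'om'
result = word.startswith(line)  # -> result = True

Answer: True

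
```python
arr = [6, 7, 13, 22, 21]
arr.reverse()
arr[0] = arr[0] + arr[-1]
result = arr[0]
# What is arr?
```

Trace (tracking arr):
arr = [6, 7, 13, 22, 21]  # -> arr = [6, 7, 13, 22, 21]
arr.reverse()  # -> arr = [21, 22, 13, 7, 6]
arr[0] = arr[0] + arr[-1]  # -> arr = [27, 22, 13, 7, 6]
result = arr[0]  # -> result = 27

Answer: [27, 22, 13, 7, 6]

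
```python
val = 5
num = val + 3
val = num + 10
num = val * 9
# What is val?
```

Answer: 18

Derivation:
Trace (tracking val):
val = 5  # -> val = 5
num = val + 3  # -> num = 8
val = num + 10  # -> val = 18
num = val * 9  # -> num = 162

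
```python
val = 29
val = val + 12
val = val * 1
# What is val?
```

Answer: 41

Derivation:
Trace (tracking val):
val = 29  # -> val = 29
val = val + 12  # -> val = 41
val = val * 1  # -> val = 41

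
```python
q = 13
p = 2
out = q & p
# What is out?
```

Answer: 0

Derivation:
Trace (tracking out):
q = 13  # -> q = 13
p = 2  # -> p = 2
out = q & p  # -> out = 0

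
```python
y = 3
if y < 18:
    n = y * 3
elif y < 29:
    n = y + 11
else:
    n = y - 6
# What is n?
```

Trace (tracking n):
y = 3  # -> y = 3
if y < 18:  # condition is True
    n = y * 3  # -> n = 9

Answer: 9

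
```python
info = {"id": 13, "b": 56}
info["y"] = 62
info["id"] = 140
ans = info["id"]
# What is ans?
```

Answer: 140

Derivation:
Trace (tracking ans):
info = {'id': 13, 'b': 56}  # -> info = {'id': 13, 'b': 56}
info['y'] = 62  # -> info = {'id': 13, 'b': 56, 'y': 62}
info['id'] = 140  # -> info = {'id': 140, 'b': 56, 'y': 62}
ans = info['id']  # -> ans = 140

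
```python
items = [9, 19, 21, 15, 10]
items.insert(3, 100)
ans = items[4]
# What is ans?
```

Answer: 15

Derivation:
Trace (tracking ans):
items = [9, 19, 21, 15, 10]  # -> items = [9, 19, 21, 15, 10]
items.insert(3, 100)  # -> items = [9, 19, 21, 100, 15, 10]
ans = items[4]  # -> ans = 15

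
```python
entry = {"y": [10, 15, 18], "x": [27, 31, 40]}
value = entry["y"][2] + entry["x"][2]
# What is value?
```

Trace (tracking value):
entry = {'y': [10, 15, 18], 'x': [27, 31, 40]}  # -> entry = {'y': [10, 15, 18], 'x': [27, 31, 40]}
value = entry['y'][2] + entry['x'][2]  # -> value = 58

Answer: 58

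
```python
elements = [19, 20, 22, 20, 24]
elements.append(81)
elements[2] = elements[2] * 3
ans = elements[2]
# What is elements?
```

Trace (tracking elements):
elements = [19, 20, 22, 20, 24]  # -> elements = [19, 20, 22, 20, 24]
elements.append(81)  # -> elements = [19, 20, 22, 20, 24, 81]
elements[2] = elements[2] * 3  # -> elements = [19, 20, 66, 20, 24, 81]
ans = elements[2]  # -> ans = 66

Answer: [19, 20, 66, 20, 24, 81]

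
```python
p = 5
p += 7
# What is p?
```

Answer: 12

Derivation:
Trace (tracking p):
p = 5  # -> p = 5
p += 7  # -> p = 12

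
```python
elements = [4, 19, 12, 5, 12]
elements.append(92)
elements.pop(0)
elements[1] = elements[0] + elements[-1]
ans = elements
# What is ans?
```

Trace (tracking ans):
elements = [4, 19, 12, 5, 12]  # -> elements = [4, 19, 12, 5, 12]
elements.append(92)  # -> elements = [4, 19, 12, 5, 12, 92]
elements.pop(0)  # -> elements = [19, 12, 5, 12, 92]
elements[1] = elements[0] + elements[-1]  # -> elements = [19, 111, 5, 12, 92]
ans = elements  # -> ans = [19, 111, 5, 12, 92]

Answer: [19, 111, 5, 12, 92]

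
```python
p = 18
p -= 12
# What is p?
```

Answer: 6

Derivation:
Trace (tracking p):
p = 18  # -> p = 18
p -= 12  # -> p = 6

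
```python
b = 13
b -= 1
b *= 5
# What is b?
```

Answer: 60

Derivation:
Trace (tracking b):
b = 13  # -> b = 13
b -= 1  # -> b = 12
b *= 5  # -> b = 60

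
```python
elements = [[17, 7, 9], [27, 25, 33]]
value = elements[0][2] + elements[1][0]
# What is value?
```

Trace (tracking value):
elements = [[17, 7, 9], [27, 25, 33]]  # -> elements = [[17, 7, 9], [27, 25, 33]]
value = elements[0][2] + elements[1][0]  # -> value = 36

Answer: 36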